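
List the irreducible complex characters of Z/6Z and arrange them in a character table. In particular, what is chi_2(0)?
Character table of Z/6Z (irreps indexed chi_0,...,chi_5 with chi_k(m) = zeta_6^(k*m), zeta_6 = exp(2*pi*i/6)):
  irrep \ class  {0} (size 1)  {1} (size 1)    {2} (size 1)    {3} (size 1)  {4} (size 1)    {5} (size 1)  
  chi_0          1             1               1               1             1               1             
  chi_1          1             exp(I*pi/3)     exp(2*I*pi/3)   -1            exp(-2*I*pi/3)  exp(-I*pi/3)  
  chi_2          1             exp(2*I*pi/3)   exp(-2*I*pi/3)  1             exp(2*I*pi/3)   exp(-2*I*pi/3)
  chi_3          1             -1              1               -1            1               -1            
  chi_4          1             exp(-2*I*pi/3)  exp(2*I*pi/3)   1             exp(-2*I*pi/3)  exp(2*I*pi/3) 
  chi_5          1             exp(-I*pi/3)    exp(-2*I*pi/3)  -1            exp(2*I*pi/3)   exp(I*pi/3)   

Spot check: chi_2(0) = zeta_6^(2*0) = zeta_6^0 = 1.

Working: Z/6Z is abelian, so all 6 irreducible complex representations are 1-dimensional. They are given by chi_k(m) = zeta_6^(k*m) for k = 0,...,5. Row orthogonality: sum_m chi_k(m) conj(chi_l(m)) = 6 * [k = l].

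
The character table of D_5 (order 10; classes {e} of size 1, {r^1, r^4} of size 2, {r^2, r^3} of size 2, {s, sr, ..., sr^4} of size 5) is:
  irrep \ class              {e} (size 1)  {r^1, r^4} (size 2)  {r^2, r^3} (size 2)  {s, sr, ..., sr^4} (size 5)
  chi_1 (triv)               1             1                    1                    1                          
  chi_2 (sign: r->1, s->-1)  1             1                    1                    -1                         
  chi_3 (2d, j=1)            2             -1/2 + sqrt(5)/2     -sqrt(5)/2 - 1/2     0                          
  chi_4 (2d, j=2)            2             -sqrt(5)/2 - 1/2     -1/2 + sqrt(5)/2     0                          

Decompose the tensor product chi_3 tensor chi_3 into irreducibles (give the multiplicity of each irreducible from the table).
chi_3 tensor chi_3 = chi_1 + chi_2 + chi_4 (all other irreducibles have multiplicity 0).

The character of a tensor product is the pointwise product (chi_3 * chi_3)(C) = chi_3(C) * chi_3(C):
  {e}: (2)*(2), {r^1, r^4}: (-1/2 + sqrt(5)/2)*(-1/2 + sqrt(5)/2), {r^2, r^3}: (-sqrt(5)/2 - 1/2)*(-sqrt(5)/2 - 1/2), {s, sr, ..., sr^4}: (0)*(0)
so (chi_3 * chi_3) takes values
  {e} -> 4, {r^1, r^4} -> 3/2 - sqrt(5)/2, {r^2, r^3} -> sqrt(5)/2 + 3/2, {s, sr, ..., sr^4} -> 0.
Now take the inner product of this character with each irreducible chi from the table, <chi_3*chi_3, chi> = (1/10) sum_C |C| (chi_3*chi_3)(C) conj(chi(C)):
  <chi_3*chi_3, chi_1> = (1/10)[1*(4)*conj(1) + 2*(3/2 - sqrt(5)/2)*conj(1) + 2*(sqrt(5)/2 + 3/2)*conj(1) + 5*(0)*conj(1)]
      = (1/10)[(4) + (3 - sqrt(5)) + (sqrt(5) + 3) + (0)] = 10/10 = 1
  <chi_3*chi_3, chi_2> = (1/10)[1*(4)*conj(1) + 2*(3/2 - sqrt(5)/2)*conj(1) + 2*(sqrt(5)/2 + 3/2)*conj(1) + 5*(0)*conj(-1)]
      = (1/10)[(4) + (3 - sqrt(5)) + (sqrt(5) + 3) + (0)] = 10/10 = 1
  <chi_3*chi_3, chi_3> = (1/10)[1*(4)*conj(2) + 2*(3/2 - sqrt(5)/2)*conj(-1/2 + sqrt(5)/2) + 2*(sqrt(5)/2 + 3/2)*conj(-sqrt(5)/2 - 1/2) + 5*(0)*conj(0)]
      = (1/10)[(8) + (-4 + 2*sqrt(5)) + (-2*sqrt(5) - 4) + (0)] = 0/10 = 0
  <chi_3*chi_3, chi_4> = (1/10)[1*(4)*conj(2) + 2*(3/2 - sqrt(5)/2)*conj(-sqrt(5)/2 - 1/2) + 2*(sqrt(5)/2 + 3/2)*conj(-1/2 + sqrt(5)/2) + 5*(0)*conj(0)]
      = (1/10)[(8) + (1 - sqrt(5)) + (1 + sqrt(5)) + (0)] = 10/10 = 1
Hence the multiplicities are chi_1: 1, chi_2: 1, chi_4: 1. Dimension check: dim(chi_3)*dim(chi_3) = 2*2 = 4 and sum (mult * dim) = 1*1 + 1*1 + 1*2 = 4.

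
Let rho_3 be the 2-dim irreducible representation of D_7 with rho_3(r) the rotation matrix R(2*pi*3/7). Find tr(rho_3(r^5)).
chi_{rho_3}(r^5) = 2*cos(2*pi*3*5/7) = 2*cos(30*pi/7)

Justification: rho_3(r^5) is rotation by angle 2*pi*3*5/7, whose trace is 2*cos(2*pi*3*5/7) = 2*cos(30*pi/7).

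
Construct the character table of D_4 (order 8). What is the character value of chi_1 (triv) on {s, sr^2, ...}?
Conjugacy classes: {e} of size 1, {r^2} of size 1, {r^1, r^3} of size 2, {s, sr^2, ...} of size 2, {sr, sr^3, ...} of size 2.
Character table:
  irrep \ class              {e} (size 1)  {r^2} (size 1)  {r^1, r^3} (size 2)  {s, sr^2, ...} (size 2)  {sr, sr^3, ...} (size 2)
  chi_1 (triv)               1             1               1                    1                        1                       
  chi_2 (sign: r->1, s->-1)  1             1               1                    -1                       -1                      
  chi_3 (r->-1, s->1)        1             1               -1                   1                        -1                      
  chi_4 (r->-1, s->-1)       1             1               -1                   -1                       1                       
  chi_5 (2d, j=1)            2             -2              0                    0                        0                       

Spot check: chi_1 (triv) on {s, sr^2, ...} = 1.

Solution. D_4 has order 2*4 = 8 with 5 conjugacy classes, hence 5 irreducibles. Sum of squared dims 1 + 1 + 1 + 1 + 4 = 8 = |G|. Linear characters come from the abelianisation; the 2-dimensional irreps have character r^k -> 2*cos(2*pi*j*k/4), reflections -> 0.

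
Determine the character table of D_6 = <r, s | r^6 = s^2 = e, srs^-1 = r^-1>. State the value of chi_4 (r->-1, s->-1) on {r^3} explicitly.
Conjugacy classes: {e} of size 1, {r^3} of size 1, {r^1, r^5} of size 2, {r^2, r^4} of size 2, {s, sr^2, ...} of size 3, {sr, sr^3, ...} of size 3.
Character table:
  irrep \ class              {e} (size 1)  {r^3} (size 1)  {r^1, r^5} (size 2)  {r^2, r^4} (size 2)  {s, sr^2, ...} (size 3)  {sr, sr^3, ...} (size 3)
  chi_1 (triv)               1             1               1                    1                    1                        1                       
  chi_2 (sign: r->1, s->-1)  1             1               1                    1                    -1                       -1                      
  chi_3 (r->-1, s->1)        1             -1              -1                   1                    1                        -1                      
  chi_4 (r->-1, s->-1)       1             -1              -1                   1                    -1                       1                       
  chi_5 (2d, j=1)            2             -2              1                    -1                   0                        0                       
  chi_6 (2d, j=2)            2             2               -1                   -1                   0                        0                       

Spot check: chi_4 (r->-1, s->-1) on {r^3} = -1.

Why: D_6 has order 2*6 = 12 with 6 conjugacy classes, hence 6 irreducibles. Sum of squared dims 1 + 1 + 1 + 1 + 4 + 4 = 12 = |G|. Linear characters come from the abelianisation; the 2-dimensional irreps have character r^k -> 2*cos(2*pi*j*k/6), reflections -> 0.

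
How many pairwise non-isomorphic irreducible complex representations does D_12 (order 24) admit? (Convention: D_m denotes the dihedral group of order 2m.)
9

Argument: The number of irreducible complex representations of a finite group equals its number of conjugacy classes. D_12 has 9 conjugacy classes (n/2 + 3 for n even), so D_12 (order 24) has exactly 9 irreducible complex representations.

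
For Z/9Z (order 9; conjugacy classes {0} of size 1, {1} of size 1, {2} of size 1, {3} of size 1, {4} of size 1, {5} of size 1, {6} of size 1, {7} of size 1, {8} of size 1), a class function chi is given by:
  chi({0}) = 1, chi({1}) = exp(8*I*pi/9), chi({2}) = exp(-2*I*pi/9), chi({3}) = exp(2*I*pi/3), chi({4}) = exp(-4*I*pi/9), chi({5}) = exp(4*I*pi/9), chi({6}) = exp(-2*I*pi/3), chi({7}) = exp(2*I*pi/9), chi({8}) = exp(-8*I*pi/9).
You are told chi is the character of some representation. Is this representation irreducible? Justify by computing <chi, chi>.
Irreducible: <chi, chi> = 1.

Why: <chi, chi> = (1/|G|) sum_C |C| * |chi(C)|^2 = (1/9)[1*|1|^2 + 1*|exp(8*I*pi/9)|^2 + 1*|exp(-2*I*pi/9)|^2 + 1*|exp(2*I*pi/3)|^2 + 1*|exp(-4*I*pi/9)|^2 + 1*|exp(4*I*pi/9)|^2 + 1*|exp(-2*I*pi/3)|^2 + 1*|exp(2*I*pi/9)|^2 + 1*|exp(-8*I*pi/9)|^2]
  = (1/9)[(1) + (1) + (1) + (1) + (1) + (1) + (1) + (1) + (1)] = 9/9 = 1.
(Exp terms are combined using exp(i*s)*conj(exp(i*t)) = exp(i*(s-t)), and sums of them are collapsed using the identity that for every m > 1 the m distinct m-th roots of unity sum to 0, e.g. 1 + exp(2*I*pi/3) + exp(-2*I*pi/3) = 0.)
A character is irreducible iff <chi, chi> = 1, so this representation is irreducible.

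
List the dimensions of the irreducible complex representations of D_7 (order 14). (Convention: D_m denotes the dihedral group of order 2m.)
Dimensions: 1, 1, 2, 2, 2

Details: There are 5 irreducibles (= number of conjugacy classes). Their dimensions d_i satisfy sum d_i^2 = |G| = 14: 1 + 1 + 4 + 4 + 4 = 14.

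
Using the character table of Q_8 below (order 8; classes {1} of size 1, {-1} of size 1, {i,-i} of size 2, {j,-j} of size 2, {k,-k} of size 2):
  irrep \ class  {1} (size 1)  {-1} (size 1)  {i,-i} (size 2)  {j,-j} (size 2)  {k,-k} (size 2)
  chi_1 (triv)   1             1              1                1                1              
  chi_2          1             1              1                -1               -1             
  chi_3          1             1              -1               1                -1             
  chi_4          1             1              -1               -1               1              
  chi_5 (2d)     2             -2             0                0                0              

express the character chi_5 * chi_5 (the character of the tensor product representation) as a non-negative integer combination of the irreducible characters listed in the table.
chi_5 tensor chi_5 = chi_1 + chi_2 + chi_3 + chi_4 (all other irreducibles have multiplicity 0).

The character of a tensor product is the pointwise product (chi_5 * chi_5)(C) = chi_5(C) * chi_5(C):
  {1}: (2)*(2), {-1}: (-2)*(-2), {i,-i}: (0)*(0), {j,-j}: (0)*(0), {k,-k}: (0)*(0)
so (chi_5 * chi_5) takes values
  {1} -> 4, {-1} -> 4, {i,-i} -> 0, {j,-j} -> 0, {k,-k} -> 0.
Now take the inner product of this character with each irreducible chi from the table, <chi_5*chi_5, chi> = (1/8) sum_C |C| (chi_5*chi_5)(C) conj(chi(C)):
  <chi_5*chi_5, chi_1> = (1/8)[1*(4)*conj(1) + 1*(4)*conj(1) + 2*(0)*conj(1) + 2*(0)*conj(1) + 2*(0)*conj(1)]
      = (1/8)[(4) + (4) + (0) + (0) + (0)] = 8/8 = 1
  <chi_5*chi_5, chi_2> = (1/8)[1*(4)*conj(1) + 1*(4)*conj(1) + 2*(0)*conj(1) + 2*(0)*conj(-1) + 2*(0)*conj(-1)]
      = (1/8)[(4) + (4) + (0) + (0) + (0)] = 8/8 = 1
  <chi_5*chi_5, chi_3> = (1/8)[1*(4)*conj(1) + 1*(4)*conj(1) + 2*(0)*conj(-1) + 2*(0)*conj(1) + 2*(0)*conj(-1)]
      = (1/8)[(4) + (4) + (0) + (0) + (0)] = 8/8 = 1
  <chi_5*chi_5, chi_4> = (1/8)[1*(4)*conj(1) + 1*(4)*conj(1) + 2*(0)*conj(-1) + 2*(0)*conj(-1) + 2*(0)*conj(1)]
      = (1/8)[(4) + (4) + (0) + (0) + (0)] = 8/8 = 1
  <chi_5*chi_5, chi_5> = (1/8)[1*(4)*conj(2) + 1*(4)*conj(-2) + 2*(0)*conj(0) + 2*(0)*conj(0) + 2*(0)*conj(0)]
      = (1/8)[(8) + (-8) + (0) + (0) + (0)] = 0/8 = 0
Hence the multiplicities are chi_1: 1, chi_2: 1, chi_3: 1, chi_4: 1. Dimension check: dim(chi_5)*dim(chi_5) = 2*2 = 4 and sum (mult * dim) = 1*1 + 1*1 + 1*1 + 1*1 = 4.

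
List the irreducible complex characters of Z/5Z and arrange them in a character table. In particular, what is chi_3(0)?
Character table of Z/5Z (irreps indexed chi_0,...,chi_4 with chi_k(m) = zeta_5^(k*m), zeta_5 = exp(2*pi*i/5)):
  irrep \ class  {0} (size 1)  {1} (size 1)    {2} (size 1)    {3} (size 1)    {4} (size 1)  
  chi_0          1             1               1               1               1             
  chi_1          1             exp(2*I*pi/5)   exp(4*I*pi/5)   exp(-4*I*pi/5)  exp(-2*I*pi/5)
  chi_2          1             exp(4*I*pi/5)   exp(-2*I*pi/5)  exp(2*I*pi/5)   exp(-4*I*pi/5)
  chi_3          1             exp(-4*I*pi/5)  exp(2*I*pi/5)   exp(-2*I*pi/5)  exp(4*I*pi/5) 
  chi_4          1             exp(-2*I*pi/5)  exp(-4*I*pi/5)  exp(4*I*pi/5)   exp(2*I*pi/5) 

Spot check: chi_3(0) = zeta_5^(3*0) = zeta_5^0 = 1.

Z/5Z is abelian, so all 5 irreducible complex representations are 1-dimensional. They are given by chi_k(m) = zeta_5^(k*m) for k = 0,...,4. Row orthogonality: sum_m chi_k(m) conj(chi_l(m)) = 5 * [k = l].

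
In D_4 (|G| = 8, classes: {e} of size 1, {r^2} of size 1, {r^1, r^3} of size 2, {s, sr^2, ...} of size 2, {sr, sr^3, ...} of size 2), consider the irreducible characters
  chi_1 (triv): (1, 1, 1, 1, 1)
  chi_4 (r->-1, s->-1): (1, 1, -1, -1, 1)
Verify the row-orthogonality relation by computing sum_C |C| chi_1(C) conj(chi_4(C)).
Sum = 0; so <chi_1, chi_4> = 0 (distinct irreducibles are orthogonal).

Justification: Compute term by term over conjugacy classes (|C| * chi_1(C) * conj(chi_4(C))):
  1*(1)*conj(1) + 1*(1)*conj(1) + 2*(1)*conj(-1) + 2*(1)*conj(-1) + 2*(1)*conj(1)
  = (1) + (1) + (-2) + (-2) + (2)
  = 0.
Dividing by |G| = 8 gives 0/8 = 0, matching the row-orthogonality relation <chi_1, chi_4> = [chi_1 = chi_4].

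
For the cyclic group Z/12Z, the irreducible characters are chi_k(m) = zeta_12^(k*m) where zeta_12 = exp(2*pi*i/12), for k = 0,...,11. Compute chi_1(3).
chi_1(3) = zeta_12^3 = I

Solution. chi_1(3) = zeta_12^(1*3) = zeta_12^3. Since zeta_12^12 = 1, this equals zeta_12^3 = exp(2*pi*i*3/12) = I.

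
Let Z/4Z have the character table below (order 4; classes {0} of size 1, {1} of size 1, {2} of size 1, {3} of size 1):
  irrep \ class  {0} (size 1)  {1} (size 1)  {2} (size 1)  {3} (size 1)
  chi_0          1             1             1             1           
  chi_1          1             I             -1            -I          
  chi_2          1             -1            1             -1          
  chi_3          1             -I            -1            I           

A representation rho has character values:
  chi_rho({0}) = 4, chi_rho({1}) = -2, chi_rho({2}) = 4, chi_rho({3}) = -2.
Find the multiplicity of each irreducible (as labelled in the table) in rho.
Multiplicities: chi_0: 1, chi_1: 0, chi_2: 3, chi_3: 0.

Use <chi_rho, chi> = (1/|G|) sum_C |C| * chi_rho(C) * conj(chi(C)) with |G| = 4 for each irreducible chi in the table:
  <chi_rho, chi_0> = (1/4)[1*(4)*conj(1) + 1*(-2)*conj(1) + 1*(4)*conj(1) + 1*(-2)*conj(1)]
      = (1/4)[(4) + (-2) + (4) + (-2)] = 4/4 = 1
  <chi_rho, chi_1> = (1/4)[1*(4)*conj(1) + 1*(-2)*conj(I) + 1*(4)*conj(-1) + 1*(-2)*conj(-I)]
      = (1/4)[(4) + (2*I) + (-4) + (-2*I)] = 0/4 = 0
  <chi_rho, chi_2> = (1/4)[1*(4)*conj(1) + 1*(-2)*conj(-1) + 1*(4)*conj(1) + 1*(-2)*conj(-1)]
      = (1/4)[(4) + (2) + (4) + (2)] = 12/4 = 3
  <chi_rho, chi_3> = (1/4)[1*(4)*conj(1) + 1*(-2)*conj(-I) + 1*(4)*conj(-1) + 1*(-2)*conj(I)]
      = (1/4)[(4) + (-2*I) + (-4) + (2*I)] = 0/4 = 0
(Exp terms are combined using exp(i*s)*conj(exp(i*t)) = exp(i*(s-t)), and sums of them are collapsed using the identity that for every m > 1 the m distinct m-th roots of unity sum to 0, e.g. 1 + exp(2*I*pi/3) + exp(-2*I*pi/3) = 0.)
Dimension check: dim(rho) = sum (mult * dim) = 1*1 + 0*1 + 3*1 + 0*1 = 4 = chi_rho(e) = 4.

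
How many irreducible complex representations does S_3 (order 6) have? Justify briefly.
3

Derivation: The number of irreducible complex representations of a finite group equals its number of conjugacy classes. Conjugacy classes in S_3 correspond to cycle types, i.e. partitions of 3; there are p(3) = 3 of them, so S_3 (order 6) has exactly 3 irreducible complex representations.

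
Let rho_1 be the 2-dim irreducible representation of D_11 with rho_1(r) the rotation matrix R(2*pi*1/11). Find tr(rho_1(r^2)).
chi_{rho_1}(r^2) = 2*cos(2*pi*1*2/11) = 2*cos(4*pi/11)

rho_1(r^2) is rotation by angle 2*pi*1*2/11, whose trace is 2*cos(2*pi*1*2/11) = 2*cos(4*pi/11).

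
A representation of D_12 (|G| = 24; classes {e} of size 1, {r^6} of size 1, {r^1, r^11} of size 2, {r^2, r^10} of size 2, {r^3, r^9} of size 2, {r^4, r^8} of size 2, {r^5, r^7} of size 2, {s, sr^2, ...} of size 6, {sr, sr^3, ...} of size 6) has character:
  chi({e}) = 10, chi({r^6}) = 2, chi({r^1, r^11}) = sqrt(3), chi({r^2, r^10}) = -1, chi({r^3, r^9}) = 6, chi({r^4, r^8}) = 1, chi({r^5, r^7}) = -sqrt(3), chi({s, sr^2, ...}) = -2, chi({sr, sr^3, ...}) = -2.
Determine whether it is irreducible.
Not irreducible (reducible): <chi, chi> = 10 > 1.

Solution. <chi, chi> = (1/|G|) sum_C |C| * |chi(C)|^2 = (1/24)[1*|10|^2 + 1*|2|^2 + 2*|sqrt(3)|^2 + 2*|-1|^2 + 2*|6|^2 + 2*|1|^2 + 2*|-sqrt(3)|^2 + 6*|-2|^2 + 6*|-2|^2]
  = (1/24)[(100) + (4) + (6) + (2) + (72) + (2) + (6) + (24) + (24)] = 240/24 = 10.
A character is irreducible iff <chi, chi> = 1, so this representation is reducible.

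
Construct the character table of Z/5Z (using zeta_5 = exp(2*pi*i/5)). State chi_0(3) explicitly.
Character table of Z/5Z (irreps indexed chi_0,...,chi_4 with chi_k(m) = zeta_5^(k*m), zeta_5 = exp(2*pi*i/5)):
  irrep \ class  {0} (size 1)  {1} (size 1)    {2} (size 1)    {3} (size 1)    {4} (size 1)  
  chi_0          1             1               1               1               1             
  chi_1          1             exp(2*I*pi/5)   exp(4*I*pi/5)   exp(-4*I*pi/5)  exp(-2*I*pi/5)
  chi_2          1             exp(4*I*pi/5)   exp(-2*I*pi/5)  exp(2*I*pi/5)   exp(-4*I*pi/5)
  chi_3          1             exp(-4*I*pi/5)  exp(2*I*pi/5)   exp(-2*I*pi/5)  exp(4*I*pi/5) 
  chi_4          1             exp(-2*I*pi/5)  exp(-4*I*pi/5)  exp(4*I*pi/5)   exp(2*I*pi/5) 

Spot check: chi_0(3) = zeta_5^(0*3) = zeta_5^0 = 1.

Z/5Z is abelian, so all 5 irreducible complex representations are 1-dimensional. They are given by chi_k(m) = zeta_5^(k*m) for k = 0,...,4. Row orthogonality: sum_m chi_k(m) conj(chi_l(m)) = 5 * [k = l].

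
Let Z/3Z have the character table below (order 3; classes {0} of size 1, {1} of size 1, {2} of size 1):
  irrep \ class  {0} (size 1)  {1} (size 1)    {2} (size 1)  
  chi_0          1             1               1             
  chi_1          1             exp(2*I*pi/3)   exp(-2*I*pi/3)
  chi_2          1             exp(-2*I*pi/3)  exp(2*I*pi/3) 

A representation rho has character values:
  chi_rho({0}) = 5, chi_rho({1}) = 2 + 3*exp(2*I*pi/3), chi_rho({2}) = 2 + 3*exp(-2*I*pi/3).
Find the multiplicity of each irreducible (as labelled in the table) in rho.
Multiplicities: chi_0: 2, chi_1: 3, chi_2: 0.

Details: Use <chi_rho, chi> = (1/|G|) sum_C |C| * chi_rho(C) * conj(chi(C)) with |G| = 3 for each irreducible chi in the table:
  <chi_rho, chi_0> = (1/3)[1*(5)*conj(1) + 1*(2 + 3*exp(2*I*pi/3))*conj(1) + 1*(2 + 3*exp(-2*I*pi/3))*conj(1)]
      = (1/3)[(5) + (2 + 3*exp(2*I*pi/3)) + (2 + 3*exp(-2*I*pi/3))] = 6/3 = 2
  <chi_rho, chi_1> = (1/3)[1*(5)*conj(1) + 1*(2 + 3*exp(2*I*pi/3))*conj(exp(2*I*pi/3)) + 1*(2 + 3*exp(-2*I*pi/3))*conj(exp(-2*I*pi/3))]
      = (1/3)[(5) + (3 + 2*exp(-2*I*pi/3)) + (3 + 2*exp(2*I*pi/3))] = 9/3 = 3
  <chi_rho, chi_2> = (1/3)[1*(5)*conj(1) + 1*(2 + 3*exp(2*I*pi/3))*conj(exp(-2*I*pi/3)) + 1*(2 + 3*exp(-2*I*pi/3))*conj(exp(2*I*pi/3))]
      = (1/3)[(5) + (3*exp(-2*I*pi/3) + 2*exp(2*I*pi/3)) + (2*exp(-2*I*pi/3) + 3*exp(2*I*pi/3))] = 0/3 = 0
(Exp terms are combined using exp(i*s)*conj(exp(i*t)) = exp(i*(s-t)), and sums of them are collapsed using the identity that for every m > 1 the m distinct m-th roots of unity sum to 0, e.g. 1 + exp(2*I*pi/3) + exp(-2*I*pi/3) = 0.)
Dimension check: dim(rho) = sum (mult * dim) = 2*1 + 3*1 + 0*1 = 5 = chi_rho(e) = 5.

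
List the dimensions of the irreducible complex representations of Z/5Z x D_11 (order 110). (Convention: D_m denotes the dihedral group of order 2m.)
Dimensions: 1, 1, 1, 1, 1, 1, 1, 1, 1, 1, 2, 2, 2, 2, 2, 2, 2, 2, 2, 2, 2, 2, 2, 2, 2, 2, 2, 2, 2, 2, 2, 2, 2, 2, 2

Explanation: There are 35 irreducibles (= number of conjugacy classes). Their dimensions d_i satisfy sum d_i^2 = |G| = 110: 1 + 1 + 1 + 1 + 1 + 1 + 1 + 1 + 1 + 1 + 4 + 4 + 4 + 4 + 4 + 4 + 4 + 4 + 4 + 4 + 4 + 4 + 4 + 4 + 4 + 4 + 4 + 4 + 4 + 4 + 4 + 4 + 4 + 4 + 4 = 110. (For the product with Z/5Z: each of the 5 1-dim characters of Z/5Z tensors with each irrep of D_11, giving 5 copies of each D_11-dimension.)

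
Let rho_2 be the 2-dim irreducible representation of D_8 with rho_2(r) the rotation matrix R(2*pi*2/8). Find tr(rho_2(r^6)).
chi_{rho_2}(r^6) = 2*cos(2*pi*2*6/8) = -2

Derivation: rho_2(r^6) is rotation by angle 2*pi*2*6/8, whose trace is 2*cos(2*pi*2*6/8) = -2.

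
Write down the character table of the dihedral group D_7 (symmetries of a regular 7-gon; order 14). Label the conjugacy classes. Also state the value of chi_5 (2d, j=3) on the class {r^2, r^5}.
Conjugacy classes: {e} of size 1, {r^1, r^6} of size 2, {r^2, r^5} of size 2, {r^3, r^4} of size 2, {s, sr, ..., sr^6} of size 7.
Character table:
  irrep \ class              {e} (size 1)  {r^1, r^6} (size 2)  {r^2, r^5} (size 2)  {r^3, r^4} (size 2)  {s, sr, ..., sr^6} (size 7)
  chi_1 (triv)               1             1                    1                    1                    1                          
  chi_2 (sign: r->1, s->-1)  1             1                    1                    1                    -1                         
  chi_3 (2d, j=1)            2             2*cos(2*pi/7)        -2*cos(3*pi/7)       -2*cos(pi/7)         0                          
  chi_4 (2d, j=2)            2             -2*cos(3*pi/7)       -2*cos(pi/7)         2*cos(2*pi/7)        0                          
  chi_5 (2d, j=3)            2             -2*cos(pi/7)         2*cos(2*pi/7)        -2*cos(3*pi/7)       0                          

Spot check: chi_5 (2d, j=3) on {r^2, r^5} = 2*cos(2*pi/7).

D_7 has order 2*7 = 14 with 5 conjugacy classes, hence 5 irreducibles. Sum of squared dims 1 + 1 + 4 + 4 + 4 = 14 = |G|. Linear characters come from the abelianisation; the 2-dimensional irreps have character r^k -> 2*cos(2*pi*j*k/7), reflections -> 0.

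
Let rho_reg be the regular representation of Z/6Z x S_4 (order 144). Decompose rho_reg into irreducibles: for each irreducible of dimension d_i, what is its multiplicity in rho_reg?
Each irreducible V_i of dimension d_i appears with multiplicity d_i, i.e. rho_reg = (direct sum over all irreducibles V_i) d_i V_i. The irreducible dimensions for Z/6Z x S_4 are 1, 1, 1, 1, 1, 1, 1, 1, 1, 1, 1, 1, 2, 2, 2, 2, 2, 2, 3, 3, 3, 3, 3, 3, 3, 3, 3, 3, 3, 3: 12 irreducibles of dimension 1, each with multiplicity 1; 6 irreducibles of dimension 2, each with multiplicity 2; 12 irreducibles of dimension 3, each with multiplicity 3. Total dimension 12*1*1 + 6*2*2 + 12*3*3 = 144 = |G|.

Proof sketch: General theorem: in the regular representation of a finite group G, each irreducible appears with multiplicity equal to its dimension. Check: dim(rho_reg) = sum d_i^2 = 1 + 1 + 1 + 1 + 1 + 1 + 1 + 1 + 1 + 1 + 1 + 1 + 4 + 4 + 4 + 4 + 4 + 4 + 9 + 9 + 9 + 9 + 9 + 9 + 9 + 9 + 9 + 9 + 9 + 9 = 144 = |G|.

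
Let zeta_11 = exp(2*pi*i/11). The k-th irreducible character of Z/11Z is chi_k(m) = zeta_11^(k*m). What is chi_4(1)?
chi_4(1) = zeta_11^4 = exp(8*I*pi/11)

chi_4(1) = zeta_11^(4*1) = zeta_11^4. Since zeta_11^11 = 1, this equals zeta_11^4 = exp(2*pi*i*4/11) = exp(8*I*pi/11).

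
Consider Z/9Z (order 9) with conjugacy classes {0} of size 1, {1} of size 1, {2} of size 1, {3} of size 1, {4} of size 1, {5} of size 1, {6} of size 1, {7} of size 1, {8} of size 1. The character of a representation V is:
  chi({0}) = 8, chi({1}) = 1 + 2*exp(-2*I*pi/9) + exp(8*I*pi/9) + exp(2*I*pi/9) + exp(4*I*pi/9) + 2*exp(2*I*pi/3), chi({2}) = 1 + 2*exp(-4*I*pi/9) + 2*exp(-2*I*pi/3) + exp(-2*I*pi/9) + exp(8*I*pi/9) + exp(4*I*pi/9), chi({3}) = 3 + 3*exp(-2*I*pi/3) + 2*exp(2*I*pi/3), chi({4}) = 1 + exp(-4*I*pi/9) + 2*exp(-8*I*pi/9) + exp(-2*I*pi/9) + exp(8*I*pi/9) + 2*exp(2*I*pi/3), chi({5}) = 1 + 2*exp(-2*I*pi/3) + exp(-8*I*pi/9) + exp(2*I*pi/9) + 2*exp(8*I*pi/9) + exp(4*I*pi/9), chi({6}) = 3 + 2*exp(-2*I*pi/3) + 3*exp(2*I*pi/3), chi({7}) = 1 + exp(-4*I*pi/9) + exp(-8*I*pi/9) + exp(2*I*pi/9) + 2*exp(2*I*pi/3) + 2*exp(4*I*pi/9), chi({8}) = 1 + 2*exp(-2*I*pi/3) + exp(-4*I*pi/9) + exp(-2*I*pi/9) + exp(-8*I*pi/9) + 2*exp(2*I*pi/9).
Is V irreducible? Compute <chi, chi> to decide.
Not irreducible (reducible): <chi, chi> = 12 > 1.

Argument: <chi, chi> = (1/|G|) sum_C |C| * |chi(C)|^2 = (1/9)[1*|8|^2 + 1*|1 + 2*exp(-2*I*pi/9) + exp(8*I*pi/9) + exp(2*I*pi/9) + exp(4*I*pi/9) + 2*exp(2*I*pi/3)|^2 + 1*|1 + 2*exp(-4*I*pi/9) + 2*exp(-2*I*pi/3) + exp(-2*I*pi/9) + exp(8*I*pi/9) + exp(4*I*pi/9)|^2 + 1*|3 + 3*exp(-2*I*pi/3) + 2*exp(2*I*pi/3)|^2 + 1*|1 + exp(-4*I*pi/9) + 2*exp(-8*I*pi/9) + exp(-2*I*pi/9) + exp(8*I*pi/9) + 2*exp(2*I*pi/3)|^2 + 1*|1 + 2*exp(-2*I*pi/3) + exp(-8*I*pi/9) + exp(2*I*pi/9) + 2*exp(8*I*pi/9) + exp(4*I*pi/9)|^2 + 1*|3 + 2*exp(-2*I*pi/3) + 3*exp(2*I*pi/3)|^2 + 1*|1 + exp(-4*I*pi/9) + exp(-8*I*pi/9) + exp(2*I*pi/9) + 2*exp(2*I*pi/3) + 2*exp(4*I*pi/9)|^2 + 1*|1 + 2*exp(-2*I*pi/3) + exp(-4*I*pi/9) + exp(-2*I*pi/9) + exp(-8*I*pi/9) + 2*exp(2*I*pi/9)|^2]
  = (1/9)[(64) + (12 + 6*exp(-4*I*pi/9) + 8*exp(-2*I*pi/9) + 5*exp(-2*I*pi/3) + 7*exp(-8*I*pi/9) + 7*exp(8*I*pi/9) + 5*exp(2*I*pi/3) + 8*exp(2*I*pi/9) + 6*exp(4*I*pi/9)) + (12 + 8*exp(-4*I*pi/9) + 7*exp(-2*I*pi/9) + 5*exp(-2*I*pi/3) + 6*exp(-8*I*pi/9) + 6*exp(8*I*pi/9) + 5*exp(2*I*pi/3) + 7*exp(2*I*pi/9) + 8*exp(4*I*pi/9)) + (1) + (12 + 7*exp(-4*I*pi/9) + 5*exp(-2*I*pi/3) + 6*exp(-2*I*pi/9) + 8*exp(-8*I*pi/9) + 8*exp(8*I*pi/9) + 6*exp(2*I*pi/9) + 5*exp(2*I*pi/3) + 7*exp(4*I*pi/9)) + (12 + 7*exp(-4*I*pi/9) + 5*exp(-2*I*pi/3) + 6*exp(-2*I*pi/9) + 8*exp(-8*I*pi/9) + 8*exp(8*I*pi/9) + 6*exp(2*I*pi/9) + 5*exp(2*I*pi/3) + 7*exp(4*I*pi/9)) + (1) + (12 + 8*exp(-4*I*pi/9) + 7*exp(-2*I*pi/9) + 5*exp(-2*I*pi/3) + 6*exp(-8*I*pi/9) + 6*exp(8*I*pi/9) + 5*exp(2*I*pi/3) + 7*exp(2*I*pi/9) + 8*exp(4*I*pi/9)) + (12 + 6*exp(-4*I*pi/9) + 8*exp(-2*I*pi/9) + 5*exp(-2*I*pi/3) + 7*exp(-8*I*pi/9) + 7*exp(8*I*pi/9) + 5*exp(2*I*pi/3) + 8*exp(2*I*pi/9) + 6*exp(4*I*pi/9))] = 108/9 = 12.
(Exp terms are combined using exp(i*s)*conj(exp(i*t)) = exp(i*(s-t)), and sums of them are collapsed using the identity that for every m > 1 the m distinct m-th roots of unity sum to 0, e.g. 1 + exp(2*I*pi/3) + exp(-2*I*pi/3) = 0.)
A character is irreducible iff <chi, chi> = 1, so this representation is reducible.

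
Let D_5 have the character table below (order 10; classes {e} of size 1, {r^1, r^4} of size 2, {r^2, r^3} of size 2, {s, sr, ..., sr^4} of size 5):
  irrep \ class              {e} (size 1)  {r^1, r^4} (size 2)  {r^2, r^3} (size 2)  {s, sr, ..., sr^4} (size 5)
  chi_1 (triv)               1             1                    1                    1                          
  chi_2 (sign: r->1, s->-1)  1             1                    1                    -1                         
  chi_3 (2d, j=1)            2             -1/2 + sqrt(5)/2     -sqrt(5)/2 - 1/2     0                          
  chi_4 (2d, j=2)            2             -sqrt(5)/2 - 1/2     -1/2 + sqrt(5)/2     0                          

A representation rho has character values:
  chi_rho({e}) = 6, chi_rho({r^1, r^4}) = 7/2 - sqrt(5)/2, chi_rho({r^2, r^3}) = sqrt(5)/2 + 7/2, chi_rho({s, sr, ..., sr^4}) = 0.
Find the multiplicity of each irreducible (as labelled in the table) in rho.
Multiplicities: chi_1: 2, chi_2: 2, chi_3: 0, chi_4: 1.

Working: Use <chi_rho, chi> = (1/|G|) sum_C |C| * chi_rho(C) * conj(chi(C)) with |G| = 10 for each irreducible chi in the table:
  <chi_rho, chi_1> = (1/10)[1*(6)*conj(1) + 2*(7/2 - sqrt(5)/2)*conj(1) + 2*(sqrt(5)/2 + 7/2)*conj(1) + 5*(0)*conj(1)]
      = (1/10)[(6) + (7 - sqrt(5)) + (sqrt(5) + 7) + (0)] = 20/10 = 2
  <chi_rho, chi_2> = (1/10)[1*(6)*conj(1) + 2*(7/2 - sqrt(5)/2)*conj(1) + 2*(sqrt(5)/2 + 7/2)*conj(1) + 5*(0)*conj(-1)]
      = (1/10)[(6) + (7 - sqrt(5)) + (sqrt(5) + 7) + (0)] = 20/10 = 2
  <chi_rho, chi_3> = (1/10)[1*(6)*conj(2) + 2*(7/2 - sqrt(5)/2)*conj(-1/2 + sqrt(5)/2) + 2*(sqrt(5)/2 + 7/2)*conj(-sqrt(5)/2 - 1/2) + 5*(0)*conj(0)]
      = (1/10)[(12) + (-6 + 4*sqrt(5)) + (-4*sqrt(5) - 6) + (0)] = 0/10 = 0
  <chi_rho, chi_4> = (1/10)[1*(6)*conj(2) + 2*(7/2 - sqrt(5)/2)*conj(-sqrt(5)/2 - 1/2) + 2*(sqrt(5)/2 + 7/2)*conj(-1/2 + sqrt(5)/2) + 5*(0)*conj(0)]
      = (1/10)[(12) + (-3*sqrt(5) - 1) + (-1 + 3*sqrt(5)) + (0)] = 10/10 = 1
Dimension check: dim(rho) = sum (mult * dim) = 2*1 + 2*1 + 0*2 + 1*2 = 6 = chi_rho(e) = 6.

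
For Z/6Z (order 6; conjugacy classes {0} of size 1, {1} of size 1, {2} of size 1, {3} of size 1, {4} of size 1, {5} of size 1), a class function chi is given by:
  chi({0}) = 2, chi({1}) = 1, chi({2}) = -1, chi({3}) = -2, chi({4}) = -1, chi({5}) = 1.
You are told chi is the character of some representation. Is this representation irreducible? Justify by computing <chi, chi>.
Not irreducible (reducible): <chi, chi> = 2 > 1.

Solution. <chi, chi> = (1/|G|) sum_C |C| * |chi(C)|^2 = (1/6)[1*|2|^2 + 1*|1|^2 + 1*|-1|^2 + 1*|-2|^2 + 1*|-1|^2 + 1*|1|^2]
  = (1/6)[(4) + (1) + (1) + (4) + (1) + (1)] = 12/6 = 2.
(Exp terms are combined using exp(i*s)*conj(exp(i*t)) = exp(i*(s-t)), and sums of them are collapsed using the identity that for every m > 1 the m distinct m-th roots of unity sum to 0, e.g. 1 + exp(2*I*pi/3) + exp(-2*I*pi/3) = 0.)
A character is irreducible iff <chi, chi> = 1, so this representation is reducible.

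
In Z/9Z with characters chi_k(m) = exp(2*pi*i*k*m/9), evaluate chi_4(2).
chi_4(2) = zeta_9^8 = exp(-2*I*pi/9)

Argument: chi_4(2) = zeta_9^(4*2) = zeta_9^8. Since zeta_9^9 = 1, this equals zeta_9^8 = exp(2*pi*i*8/9) = exp(-2*I*pi/9).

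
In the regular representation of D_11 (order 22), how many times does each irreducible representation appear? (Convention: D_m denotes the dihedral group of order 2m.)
Each irreducible V_i of dimension d_i appears with multiplicity d_i, i.e. rho_reg = (direct sum over all irreducibles V_i) d_i V_i. The irreducible dimensions for D_11 are 1, 1, 2, 2, 2, 2, 2: 2 irreducibles of dimension 1, each with multiplicity 1; 5 irreducibles of dimension 2, each with multiplicity 2. Total dimension 2*1*1 + 5*2*2 = 22 = |G|.

Working: General theorem: in the regular representation of a finite group G, each irreducible appears with multiplicity equal to its dimension. Check: dim(rho_reg) = sum d_i^2 = 1 + 1 + 4 + 4 + 4 + 4 + 4 = 22 = |G|.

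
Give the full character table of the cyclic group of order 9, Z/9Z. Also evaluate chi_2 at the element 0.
Character table of Z/9Z (irreps indexed chi_0,...,chi_8 with chi_k(m) = zeta_9^(k*m), zeta_9 = exp(2*pi*i/9)):
  irrep \ class  {0} (size 1)  {1} (size 1)    {2} (size 1)    {3} (size 1)    {4} (size 1)    {5} (size 1)    {6} (size 1)    {7} (size 1)    {8} (size 1)  
  chi_0          1             1               1               1               1               1               1               1               1             
  chi_1          1             exp(2*I*pi/9)   exp(4*I*pi/9)   exp(2*I*pi/3)   exp(8*I*pi/9)   exp(-8*I*pi/9)  exp(-2*I*pi/3)  exp(-4*I*pi/9)  exp(-2*I*pi/9)
  chi_2          1             exp(4*I*pi/9)   exp(8*I*pi/9)   exp(-2*I*pi/3)  exp(-2*I*pi/9)  exp(2*I*pi/9)   exp(2*I*pi/3)   exp(-8*I*pi/9)  exp(-4*I*pi/9)
  chi_3          1             exp(2*I*pi/3)   exp(-2*I*pi/3)  1               exp(2*I*pi/3)   exp(-2*I*pi/3)  1               exp(2*I*pi/3)   exp(-2*I*pi/3)
  chi_4          1             exp(8*I*pi/9)   exp(-2*I*pi/9)  exp(2*I*pi/3)   exp(-4*I*pi/9)  exp(4*I*pi/9)   exp(-2*I*pi/3)  exp(2*I*pi/9)   exp(-8*I*pi/9)
  chi_5          1             exp(-8*I*pi/9)  exp(2*I*pi/9)   exp(-2*I*pi/3)  exp(4*I*pi/9)   exp(-4*I*pi/9)  exp(2*I*pi/3)   exp(-2*I*pi/9)  exp(8*I*pi/9) 
  chi_6          1             exp(-2*I*pi/3)  exp(2*I*pi/3)   1               exp(-2*I*pi/3)  exp(2*I*pi/3)   1               exp(-2*I*pi/3)  exp(2*I*pi/3) 
  chi_7          1             exp(-4*I*pi/9)  exp(-8*I*pi/9)  exp(2*I*pi/3)   exp(2*I*pi/9)   exp(-2*I*pi/9)  exp(-2*I*pi/3)  exp(8*I*pi/9)   exp(4*I*pi/9) 
  chi_8          1             exp(-2*I*pi/9)  exp(-4*I*pi/9)  exp(-2*I*pi/3)  exp(-8*I*pi/9)  exp(8*I*pi/9)   exp(2*I*pi/3)   exp(4*I*pi/9)   exp(2*I*pi/9) 

Spot check: chi_2(0) = zeta_9^(2*0) = zeta_9^0 = 1.

Explanation: Z/9Z is abelian, so all 9 irreducible complex representations are 1-dimensional. They are given by chi_k(m) = zeta_9^(k*m) for k = 0,...,8. Row orthogonality: sum_m chi_k(m) conj(chi_l(m)) = 9 * [k = l].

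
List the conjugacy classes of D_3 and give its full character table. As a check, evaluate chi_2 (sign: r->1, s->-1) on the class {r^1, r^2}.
Conjugacy classes: {e} of size 1, {r^1, r^2} of size 2, {s, sr, ..., sr^2} of size 3.
Character table:
  irrep \ class              {e} (size 1)  {r^1, r^2} (size 2)  {s, sr, ..., sr^2} (size 3)
  chi_1 (triv)               1             1                    1                          
  chi_2 (sign: r->1, s->-1)  1             1                    -1                         
  chi_3 (2d, j=1)            2             -1                   0                          

Spot check: chi_2 (sign: r->1, s->-1) on {r^1, r^2} = 1.

Argument: D_3 has order 2*3 = 6 with 3 conjugacy classes, hence 3 irreducibles. Sum of squared dims 1 + 1 + 4 = 6 = |G|. Linear characters come from the abelianisation; the 2-dimensional irreps have character r^k -> 2*cos(2*pi*j*k/3), reflections -> 0.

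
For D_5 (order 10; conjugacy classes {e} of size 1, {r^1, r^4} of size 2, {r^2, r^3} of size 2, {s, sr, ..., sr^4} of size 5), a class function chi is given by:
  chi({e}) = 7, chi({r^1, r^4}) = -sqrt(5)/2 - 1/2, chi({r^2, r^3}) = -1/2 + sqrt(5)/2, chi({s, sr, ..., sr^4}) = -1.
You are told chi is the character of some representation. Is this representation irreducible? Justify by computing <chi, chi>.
Not irreducible (reducible): <chi, chi> = 6 > 1.

Working: <chi, chi> = (1/|G|) sum_C |C| * |chi(C)|^2 = (1/10)[1*|7|^2 + 2*|-sqrt(5)/2 - 1/2|^2 + 2*|-1/2 + sqrt(5)/2|^2 + 5*|-1|^2]
  = (1/10)[(49) + (sqrt(5) + 3) + (3 - sqrt(5)) + (5)] = 60/10 = 6.
A character is irreducible iff <chi, chi> = 1, so this representation is reducible.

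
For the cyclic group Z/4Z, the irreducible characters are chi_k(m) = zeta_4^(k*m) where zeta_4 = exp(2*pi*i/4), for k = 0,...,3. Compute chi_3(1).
chi_3(1) = zeta_4^3 = -I

Proof sketch: chi_3(1) = zeta_4^(3*1) = zeta_4^3. Since zeta_4^4 = 1, this equals zeta_4^3 = exp(2*pi*i*3/4) = -I.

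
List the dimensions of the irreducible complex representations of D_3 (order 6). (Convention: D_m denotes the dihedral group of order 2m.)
Dimensions: 1, 1, 2

There are 3 irreducibles (= number of conjugacy classes). Their dimensions d_i satisfy sum d_i^2 = |G| = 6: 1 + 1 + 4 = 6.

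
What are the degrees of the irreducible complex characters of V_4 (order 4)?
Dimensions: 1, 1, 1, 1

Justification: There are 4 irreducibles (= number of conjugacy classes). Their dimensions d_i satisfy sum d_i^2 = |G| = 4: 1 + 1 + 1 + 1 = 4.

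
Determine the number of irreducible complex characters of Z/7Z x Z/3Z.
21

Reasoning: The number of irreducible complex representations of a finite group equals its number of conjugacy classes. Z/7Z x Z/3Z is abelian of order 21, so every element is its own conjugacy class: 21 classes, so Z/7Z x Z/3Z (order 21) has exactly 21 irreducible complex representations.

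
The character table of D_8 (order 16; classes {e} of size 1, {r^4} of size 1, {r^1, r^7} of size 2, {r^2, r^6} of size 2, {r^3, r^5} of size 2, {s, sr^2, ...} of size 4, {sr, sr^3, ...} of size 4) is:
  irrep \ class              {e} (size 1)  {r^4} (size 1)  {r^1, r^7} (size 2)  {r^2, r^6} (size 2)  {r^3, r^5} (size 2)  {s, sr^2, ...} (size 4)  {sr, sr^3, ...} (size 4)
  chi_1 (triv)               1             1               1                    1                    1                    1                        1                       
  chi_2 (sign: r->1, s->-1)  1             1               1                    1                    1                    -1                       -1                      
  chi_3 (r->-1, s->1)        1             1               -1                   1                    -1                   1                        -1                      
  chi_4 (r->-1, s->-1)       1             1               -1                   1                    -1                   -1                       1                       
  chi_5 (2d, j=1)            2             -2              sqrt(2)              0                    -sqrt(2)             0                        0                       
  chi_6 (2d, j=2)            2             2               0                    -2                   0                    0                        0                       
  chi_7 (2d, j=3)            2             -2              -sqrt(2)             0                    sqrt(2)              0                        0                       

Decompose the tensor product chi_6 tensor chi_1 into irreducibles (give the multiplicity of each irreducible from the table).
chi_6 tensor chi_1 = chi_6 (all other irreducibles have multiplicity 0).

Proof sketch: The character of a tensor product is the pointwise product (chi_6 * chi_1)(C) = chi_6(C) * chi_1(C):
  {e}: (2)*(1), {r^4}: (2)*(1), {r^1, r^7}: (0)*(1), {r^2, r^6}: (-2)*(1), {r^3, r^5}: (0)*(1), {s, sr^2, ...}: (0)*(1), {sr, sr^3, ...}: (0)*(1)
so (chi_6 * chi_1) takes values
  {e} -> 2, {r^4} -> 2, {r^1, r^7} -> 0, {r^2, r^6} -> -2, {r^3, r^5} -> 0, {s, sr^2, ...} -> 0, {sr, sr^3, ...} -> 0.
Now take the inner product of this character with each irreducible chi from the table, <chi_6*chi_1, chi> = (1/16) sum_C |C| (chi_6*chi_1)(C) conj(chi(C)):
  <chi_6*chi_1, chi_1> = (1/16)[1*(2)*conj(1) + 1*(2)*conj(1) + 2*(0)*conj(1) + 2*(-2)*conj(1) + 2*(0)*conj(1) + 4*(0)*conj(1) + 4*(0)*conj(1)]
      = (1/16)[(2) + (2) + (0) + (-4) + (0) + (0) + (0)] = 0/16 = 0
  <chi_6*chi_1, chi_2> = (1/16)[1*(2)*conj(1) + 1*(2)*conj(1) + 2*(0)*conj(1) + 2*(-2)*conj(1) + 2*(0)*conj(1) + 4*(0)*conj(-1) + 4*(0)*conj(-1)]
      = (1/16)[(2) + (2) + (0) + (-4) + (0) + (0) + (0)] = 0/16 = 0
  <chi_6*chi_1, chi_3> = (1/16)[1*(2)*conj(1) + 1*(2)*conj(1) + 2*(0)*conj(-1) + 2*(-2)*conj(1) + 2*(0)*conj(-1) + 4*(0)*conj(1) + 4*(0)*conj(-1)]
      = (1/16)[(2) + (2) + (0) + (-4) + (0) + (0) + (0)] = 0/16 = 0
  <chi_6*chi_1, chi_4> = (1/16)[1*(2)*conj(1) + 1*(2)*conj(1) + 2*(0)*conj(-1) + 2*(-2)*conj(1) + 2*(0)*conj(-1) + 4*(0)*conj(-1) + 4*(0)*conj(1)]
      = (1/16)[(2) + (2) + (0) + (-4) + (0) + (0) + (0)] = 0/16 = 0
  <chi_6*chi_1, chi_5> = (1/16)[1*(2)*conj(2) + 1*(2)*conj(-2) + 2*(0)*conj(sqrt(2)) + 2*(-2)*conj(0) + 2*(0)*conj(-sqrt(2)) + 4*(0)*conj(0) + 4*(0)*conj(0)]
      = (1/16)[(4) + (-4) + (0) + (0) + (0) + (0) + (0)] = 0/16 = 0
  <chi_6*chi_1, chi_6> = (1/16)[1*(2)*conj(2) + 1*(2)*conj(2) + 2*(0)*conj(0) + 2*(-2)*conj(-2) + 2*(0)*conj(0) + 4*(0)*conj(0) + 4*(0)*conj(0)]
      = (1/16)[(4) + (4) + (0) + (8) + (0) + (0) + (0)] = 16/16 = 1
  <chi_6*chi_1, chi_7> = (1/16)[1*(2)*conj(2) + 1*(2)*conj(-2) + 2*(0)*conj(-sqrt(2)) + 2*(-2)*conj(0) + 2*(0)*conj(sqrt(2)) + 4*(0)*conj(0) + 4*(0)*conj(0)]
      = (1/16)[(4) + (-4) + (0) + (0) + (0) + (0) + (0)] = 0/16 = 0
Hence the multiplicities are chi_6: 1. Dimension check: dim(chi_6)*dim(chi_1) = 2*1 = 2 and sum (mult * dim) = 1*2 = 2.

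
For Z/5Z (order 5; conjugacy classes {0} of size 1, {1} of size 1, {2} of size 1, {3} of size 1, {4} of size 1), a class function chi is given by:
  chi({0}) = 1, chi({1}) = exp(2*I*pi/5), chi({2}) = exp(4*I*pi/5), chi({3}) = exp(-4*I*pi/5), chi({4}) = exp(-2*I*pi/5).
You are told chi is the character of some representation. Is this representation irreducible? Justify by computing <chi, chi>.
Irreducible: <chi, chi> = 1.

Solution. <chi, chi> = (1/|G|) sum_C |C| * |chi(C)|^2 = (1/5)[1*|1|^2 + 1*|exp(2*I*pi/5)|^2 + 1*|exp(4*I*pi/5)|^2 + 1*|exp(-4*I*pi/5)|^2 + 1*|exp(-2*I*pi/5)|^2]
  = (1/5)[(1) + (1) + (1) + (1) + (1)] = 5/5 = 1.
(Exp terms are combined using exp(i*s)*conj(exp(i*t)) = exp(i*(s-t)), and sums of them are collapsed using the identity that for every m > 1 the m distinct m-th roots of unity sum to 0, e.g. 1 + exp(2*I*pi/3) + exp(-2*I*pi/3) = 0.)
A character is irreducible iff <chi, chi> = 1, so this representation is irreducible.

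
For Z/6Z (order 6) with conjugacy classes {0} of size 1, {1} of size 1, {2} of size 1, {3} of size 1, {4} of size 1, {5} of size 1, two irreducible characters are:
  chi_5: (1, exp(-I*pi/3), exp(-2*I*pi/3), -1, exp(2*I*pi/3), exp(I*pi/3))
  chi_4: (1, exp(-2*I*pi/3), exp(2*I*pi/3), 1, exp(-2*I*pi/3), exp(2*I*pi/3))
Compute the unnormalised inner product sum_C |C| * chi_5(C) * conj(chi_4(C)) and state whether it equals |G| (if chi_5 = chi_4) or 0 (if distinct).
Sum = 0; so <chi_5, chi_4> = 0 (distinct irreducibles are orthogonal).

Explanation: Compute term by term over conjugacy classes (|C| * chi_5(C) * conj(chi_4(C))):
  1*(1)*conj(1) + 1*(exp(-I*pi/3))*conj(exp(-2*I*pi/3)) + 1*(exp(-2*I*pi/3))*conj(exp(2*I*pi/3)) + 1*(-1)*conj(1) + 1*(exp(2*I*pi/3))*conj(exp(-2*I*pi/3)) + 1*(exp(I*pi/3))*conj(exp(2*I*pi/3))
  = (1) + (exp(I*pi/3)) + (exp(2*I*pi/3)) + (-1) + (exp(-2*I*pi/3)) + (exp(-I*pi/3))
  = 0.
(Exp terms are combined using exp(i*s)*conj(exp(i*t)) = exp(i*(s-t)), and sums of them are collapsed using the identity that for every m > 1 the m distinct m-th roots of unity sum to 0, e.g. 1 + exp(2*I*pi/3) + exp(-2*I*pi/3) = 0.)
Dividing by |G| = 6 gives 0/6 = 0, matching the row-orthogonality relation <chi_5, chi_4> = [chi_5 = chi_4].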